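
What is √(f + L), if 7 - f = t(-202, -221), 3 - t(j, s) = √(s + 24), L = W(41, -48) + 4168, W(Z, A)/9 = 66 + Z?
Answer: √(5135 + I*√197) ≈ 71.659 + 0.0979*I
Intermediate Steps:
W(Z, A) = 594 + 9*Z (W(Z, A) = 9*(66 + Z) = 594 + 9*Z)
L = 5131 (L = (594 + 9*41) + 4168 = (594 + 369) + 4168 = 963 + 4168 = 5131)
t(j, s) = 3 - √(24 + s) (t(j, s) = 3 - √(s + 24) = 3 - √(24 + s))
f = 4 + I*√197 (f = 7 - (3 - √(24 - 221)) = 7 - (3 - √(-197)) = 7 - (3 - I*√197) = 7 + (-3 + I*√197) = 4 + I*√197 ≈ 4.0 + 14.036*I)
√(f + L) = √((4 + I*√197) + 5131) = √(5135 + I*√197)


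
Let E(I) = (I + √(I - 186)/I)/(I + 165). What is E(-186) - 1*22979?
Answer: -160791/7 + I*√93/1953 ≈ -22970.0 + 0.0049379*I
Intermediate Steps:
E(I) = (I + √(-186 + I)/I)/(165 + I)
E(-186) - 1*22979 = ((-186)² + √(-186 - 186))/((-186)*(165 - 186)) - 1*22979 = -1/186*(34596 + √(-372))/(-21) - 22979 = -1/186*(-1/21)*(34596 + 2*I*√93) - 22979 = (62/7 + I*√93/1953) - 22979 = -160791/7 + I*√93/1953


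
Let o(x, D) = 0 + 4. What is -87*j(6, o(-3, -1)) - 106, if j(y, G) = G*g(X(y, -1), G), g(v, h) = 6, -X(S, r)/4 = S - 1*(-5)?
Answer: -2194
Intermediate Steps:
X(S, r) = -20 - 4*S (X(S, r) = -4*(S - 1*(-5)) = -4*(S + 5) = -4*(5 + S) = -20 - 4*S)
o(x, D) = 4
j(y, G) = 6*G (j(y, G) = G*6 = 6*G)
-87*j(6, o(-3, -1)) - 106 = -522*4 - 106 = -87*24 - 106 = -2088 - 106 = -2194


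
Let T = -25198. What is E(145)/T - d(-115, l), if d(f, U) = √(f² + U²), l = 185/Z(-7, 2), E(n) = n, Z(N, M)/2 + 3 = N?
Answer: -145/25198 - √212969/4 ≈ -115.38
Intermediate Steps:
Z(N, M) = -6 + 2*N
l = -37/4 (l = 185/(-6 + 2*(-7)) = 185/(-6 - 14) = 185/(-20) = 185*(-1/20) = -37/4 ≈ -9.2500)
d(f, U) = √(U² + f²)
E(145)/T - d(-115, l) = 145/(-25198) - √((-37/4)² + (-115)²) = 145*(-1/25198) - √(1369/16 + 13225) = -145/25198 - √(212969/16) = -145/25198 - √212969/4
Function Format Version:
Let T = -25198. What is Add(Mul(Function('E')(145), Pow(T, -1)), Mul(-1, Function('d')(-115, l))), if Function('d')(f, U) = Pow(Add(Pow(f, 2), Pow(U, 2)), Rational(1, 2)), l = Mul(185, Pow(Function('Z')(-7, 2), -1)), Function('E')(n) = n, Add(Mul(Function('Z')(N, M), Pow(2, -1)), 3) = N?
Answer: Add(Rational(-145, 25198), Mul(Rational(-1, 4), Pow(212969, Rational(1, 2)))) ≈ -115.38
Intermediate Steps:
Function('Z')(N, M) = Add(-6, Mul(2, N))
l = Rational(-37, 4) (l = Mul(185, Pow(Add(-6, Mul(2, -7)), -1)) = Mul(185, Pow(Add(-6, -14), -1)) = Mul(185, Pow(-20, -1)) = Mul(185, Rational(-1, 20)) = Rational(-37, 4) ≈ -9.2500)
Function('d')(f, U) = Pow(Add(Pow(U, 2), Pow(f, 2)), Rational(1, 2))
Add(Mul(Function('E')(145), Pow(T, -1)), Mul(-1, Function('d')(-115, l))) = Add(Mul(145, Pow(-25198, -1)), Mul(-1, Pow(Add(Pow(Rational(-37, 4), 2), Pow(-115, 2)), Rational(1, 2)))) = Add(Mul(145, Rational(-1, 25198)), Mul(-1, Pow(Add(Rational(1369, 16), 13225), Rational(1, 2)))) = Add(Rational(-145, 25198), Mul(-1, Pow(Rational(212969, 16), Rational(1, 2)))) = Add(Rational(-145, 25198), Mul(-1, Mul(Rational(1, 4), Pow(212969, Rational(1, 2))))) = Add(Rational(-145, 25198), Mul(Rational(-1, 4), Pow(212969, Rational(1, 2))))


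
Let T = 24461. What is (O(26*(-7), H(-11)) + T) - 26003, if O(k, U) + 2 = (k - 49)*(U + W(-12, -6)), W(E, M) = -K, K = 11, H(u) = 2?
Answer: 535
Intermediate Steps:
W(E, M) = -11 (W(E, M) = -1*11 = -11)
O(k, U) = -2 + (-49 + k)*(-11 + U) (O(k, U) = -2 + (k - 49)*(U - 11) = -2 + (-49 + k)*(-11 + U))
(O(26*(-7), H(-11)) + T) - 26003 = ((537 - 49*2 - 286*(-7) + 2*(26*(-7))) + 24461) - 26003 = ((537 - 98 - 11*(-182) + 2*(-182)) + 24461) - 26003 = ((537 - 98 + 2002 - 364) + 24461) - 26003 = (2077 + 24461) - 26003 = 26538 - 26003 = 535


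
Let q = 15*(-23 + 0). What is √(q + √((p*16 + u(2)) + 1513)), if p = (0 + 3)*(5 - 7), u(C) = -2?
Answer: √(-345 + √1415) ≈ 17.532*I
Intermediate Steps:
p = -6 (p = 3*(-2) = -6)
q = -345 (q = 15*(-23) = -345)
√(q + √((p*16 + u(2)) + 1513)) = √(-345 + √((-6*16 - 2) + 1513)) = √(-345 + √((-96 - 2) + 1513)) = √(-345 + √(-98 + 1513)) = √(-345 + √1415)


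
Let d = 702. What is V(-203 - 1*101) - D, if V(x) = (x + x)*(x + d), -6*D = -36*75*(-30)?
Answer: -228484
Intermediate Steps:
D = -13500 (D = -(-36*75)*(-30)/6 = -(-450)*(-30) = -⅙*81000 = -13500)
V(x) = 2*x*(702 + x) (V(x) = (x + x)*(x + 702) = (2*x)*(702 + x) = 2*x*(702 + x))
V(-203 - 1*101) - D = 2*(-203 - 1*101)*(702 + (-203 - 1*101)) - 1*(-13500) = 2*(-203 - 101)*(702 + (-203 - 101)) + 13500 = 2*(-304)*(702 - 304) + 13500 = 2*(-304)*398 + 13500 = -241984 + 13500 = -228484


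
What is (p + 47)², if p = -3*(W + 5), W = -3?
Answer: 1681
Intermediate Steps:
p = -6 (p = -3*(-3 + 5) = -3*2 = -6)
(p + 47)² = (-6 + 47)² = 41² = 1681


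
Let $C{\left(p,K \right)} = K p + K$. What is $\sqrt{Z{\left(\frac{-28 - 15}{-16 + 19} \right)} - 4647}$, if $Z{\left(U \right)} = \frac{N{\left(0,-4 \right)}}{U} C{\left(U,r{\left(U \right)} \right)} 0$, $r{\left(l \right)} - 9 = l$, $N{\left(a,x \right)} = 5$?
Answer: $i \sqrt{4647} \approx 68.169 i$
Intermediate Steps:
$r{\left(l \right)} = 9 + l$
$C{\left(p,K \right)} = K + K p$
$Z{\left(U \right)} = 0$ ($Z{\left(U \right)} = \frac{5}{U} \left(9 + U\right) \left(1 + U\right) 0 = \frac{5}{U} \left(1 + U\right) \left(9 + U\right) 0 = \frac{5 \left(1 + U\right) \left(9 + U\right)}{U} 0 = 0$)
$\sqrt{Z{\left(\frac{-28 - 15}{-16 + 19} \right)} - 4647} = \sqrt{0 - 4647} = \sqrt{-4647} = i \sqrt{4647}$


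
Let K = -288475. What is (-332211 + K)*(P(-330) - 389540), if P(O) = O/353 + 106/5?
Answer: 426723072439752/1765 ≈ 2.4177e+11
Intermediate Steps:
P(O) = 106/5 + O/353 (P(O) = O*(1/353) + 106*(1/5) = O/353 + 106/5 = 106/5 + O/353)
(-332211 + K)*(P(-330) - 389540) = (-332211 - 288475)*((106/5 + (1/353)*(-330)) - 389540) = -620686*((106/5 - 330/353) - 389540) = -620686*(35768/1765 - 389540) = -620686*(-687502332/1765) = 426723072439752/1765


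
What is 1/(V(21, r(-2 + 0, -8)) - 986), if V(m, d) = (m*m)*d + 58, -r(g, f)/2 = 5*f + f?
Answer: 1/41408 ≈ 2.4150e-5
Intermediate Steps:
r(g, f) = -12*f (r(g, f) = -2*(5*f + f) = -12*f)
V(m, d) = 58 + d*m² (V(m, d) = m²*d + 58 = d*m² + 58 = 58 + d*m²)
1/(V(21, r(-2 + 0, -8)) - 986) = 1/((58 - 12*(-8)*21²) - 986) = 1/((58 + 96*441) - 986) = 1/((58 + 42336) - 986) = 1/(42394 - 986) = 1/41408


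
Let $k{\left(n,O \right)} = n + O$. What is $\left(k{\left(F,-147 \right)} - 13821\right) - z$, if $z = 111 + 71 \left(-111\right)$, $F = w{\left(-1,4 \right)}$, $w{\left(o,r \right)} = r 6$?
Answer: $-6174$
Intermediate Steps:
$w{\left(o,r \right)} = 6 r$
$F = 24$ ($F = 6 \cdot 4 = 24$)
$k{\left(n,O \right)} = O + n$
$z = -7770$ ($z = 111 - 7881 = -7770$)
$\left(k{\left(F,-147 \right)} - 13821\right) - z = \left(\left(-147 + 24\right) - 13821\right) - -7770 = \left(-123 - 13821\right) + 7770 = -13944 + 7770 = -6174$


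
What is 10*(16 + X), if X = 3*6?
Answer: 340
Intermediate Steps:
X = 18
10*(16 + X) = 10*(16 + 18) = 10*34 = 340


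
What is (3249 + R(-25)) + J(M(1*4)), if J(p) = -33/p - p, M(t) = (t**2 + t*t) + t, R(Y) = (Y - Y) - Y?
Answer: 38845/12 ≈ 3237.1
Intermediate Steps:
R(Y) = -Y (R(Y) = 0 - Y = -Y)
M(t) = t + 2*t**2 (M(t) = (t**2 + t**2) + t = 2*t**2 + t = t + 2*t**2)
J(p) = -p - 33/p
(3249 + R(-25)) + J(M(1*4)) = (3249 - 1*(-25)) + (-1*4*(1 + 2*(1*4)) - 33*1/(4*(1 + 2*(1*4)))) = (3249 + 25) + (-4*(1 + 2*4) - 33*1/(4*(1 + 2*4))) = 3274 + (-4*(1 + 8) - 33*1/(4*(1 + 8))) = 3274 + (-4*9 - 33/(4*9)) = 3274 + (-1*36 - 33/36) = 3274 + (-36 - 33*1/36) = 3274 + (-36 - 11/12) = 3274 - 443/12 = 38845/12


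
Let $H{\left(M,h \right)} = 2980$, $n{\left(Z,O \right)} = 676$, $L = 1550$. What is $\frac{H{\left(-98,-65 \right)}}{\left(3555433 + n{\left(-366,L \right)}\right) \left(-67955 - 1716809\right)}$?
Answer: $- \frac{745}{1586703830819} \approx -4.6953 \cdot 10^{-10}$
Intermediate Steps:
$\frac{H{\left(-98,-65 \right)}}{\left(3555433 + n{\left(-366,L \right)}\right) \left(-67955 - 1716809\right)} = \frac{2980}{\left(3555433 + 676\right) \left(-67955 - 1716809\right)} = \frac{2980}{3556109 \left(-1784764\right)} = \frac{2980}{-6346815323276} = 2980 \left(- \frac{1}{6346815323276}\right) = - \frac{745}{1586703830819}$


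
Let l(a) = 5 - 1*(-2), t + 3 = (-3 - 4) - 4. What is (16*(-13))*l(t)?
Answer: -1456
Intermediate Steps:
t = -14 (t = -3 + ((-3 - 4) - 4) = -3 + (-7 - 4) = -3 - 11 = -14)
l(a) = 7 (l(a) = 5 + 2 = 7)
(16*(-13))*l(t) = (16*(-13))*7 = -208*7 = -1456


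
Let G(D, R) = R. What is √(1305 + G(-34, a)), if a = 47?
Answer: 26*√2 ≈ 36.770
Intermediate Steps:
√(1305 + G(-34, a)) = √(1305 + 47) = √1352 = 26*√2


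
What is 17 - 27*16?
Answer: -415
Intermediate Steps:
17 - 27*16 = 17 - 432 = -415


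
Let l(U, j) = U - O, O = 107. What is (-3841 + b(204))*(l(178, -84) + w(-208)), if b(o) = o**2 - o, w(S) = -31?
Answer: 1502840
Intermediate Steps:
l(U, j) = -107 + U (l(U, j) = U - 1*107 = U - 107 = -107 + U)
(-3841 + b(204))*(l(178, -84) + w(-208)) = (-3841 + 204*(-1 + 204))*((-107 + 178) - 31) = (-3841 + 204*203)*(71 - 31) = (-3841 + 41412)*40 = 37571*40 = 1502840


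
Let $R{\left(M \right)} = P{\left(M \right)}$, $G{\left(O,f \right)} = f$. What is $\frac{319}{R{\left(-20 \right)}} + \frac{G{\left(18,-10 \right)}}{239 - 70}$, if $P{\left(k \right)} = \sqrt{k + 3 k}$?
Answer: $- \frac{10}{169} - \frac{319 i \sqrt{5}}{20} \approx -0.059172 - 35.665 i$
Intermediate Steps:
$P{\left(k \right)} = 2 \sqrt{k}$ ($P{\left(k \right)} = \sqrt{4 k} = 2 \sqrt{k}$)
$R{\left(M \right)} = 2 \sqrt{M}$
$\frac{319}{R{\left(-20 \right)}} + \frac{G{\left(18,-10 \right)}}{239 - 70} = \frac{319}{2 \sqrt{-20}} - \frac{10}{239 - 70} = \frac{319}{2 \cdot 2 i \sqrt{5}} - \frac{10}{239 - 70} = \frac{319}{4 i \sqrt{5}} - \frac{10}{169} = 319 \left(- \frac{i \sqrt{5}}{20}\right) - \frac{10}{169} = - \frac{319 i \sqrt{5}}{20} - \frac{10}{169} = - \frac{10}{169} - \frac{319 i \sqrt{5}}{20}$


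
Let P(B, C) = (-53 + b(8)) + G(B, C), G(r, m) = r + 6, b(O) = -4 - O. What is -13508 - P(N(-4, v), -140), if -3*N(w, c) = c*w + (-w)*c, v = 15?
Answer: -13449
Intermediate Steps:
G(r, m) = 6 + r
N(w, c) = 0 (N(w, c) = -(c*w + (-w)*c)/3 = -(c*w - c*w)/3 = -⅓*0 = 0)
P(B, C) = -59 + B (P(B, C) = (-53 + (-4 - 1*8)) + (6 + B) = (-53 + (-4 - 8)) + (6 + B) = (-53 - 12) + (6 + B) = -65 + (6 + B) = -59 + B)
-13508 - P(N(-4, v), -140) = -13508 - (-59 + 0) = -13508 - 1*(-59) = -13508 + 59 = -13449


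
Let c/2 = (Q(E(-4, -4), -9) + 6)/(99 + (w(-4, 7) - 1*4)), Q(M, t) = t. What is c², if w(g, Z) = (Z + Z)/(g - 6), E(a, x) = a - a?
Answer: 25/6084 ≈ 0.0041091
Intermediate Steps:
E(a, x) = 0
w(g, Z) = 2*Z/(-6 + g) (w(g, Z) = (2*Z)/(-6 + g) = 2*Z/(-6 + g))
c = -5/78 (c = 2*((-9 + 6)/(99 + (2*7/(-6 - 4) - 1*4))) = 2*(-3/(99 + (2*7/(-10) - 4))) = 2*(-3/(99 + (2*7*(-⅒) - 4))) = 2*(-3/(99 + (-7/5 - 4))) = 2*(-3/(99 - 27/5)) = 2*(-3/468/5) = 2*(-3*5/468) = 2*(-5/156) = -5/78 ≈ -0.064103)
c² = (-5/78)² = 25/6084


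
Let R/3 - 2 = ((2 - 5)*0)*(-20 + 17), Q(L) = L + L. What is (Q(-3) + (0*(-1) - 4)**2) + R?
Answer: 16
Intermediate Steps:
Q(L) = 2*L
R = 6 (R = 6 + 3*(((2 - 5)*0)*(-20 + 17)) = 6 + 3*(-3*0*(-3)) = 6 + 3*(0*(-3)) = 6 + 3*0 = 6 + 0 = 6)
(Q(-3) + (0*(-1) - 4)**2) + R = (2*(-3) + (0*(-1) - 4)**2) + 6 = (-6 + (0 - 4)**2) + 6 = (-6 + (-4)**2) + 6 = (-6 + 16) + 6 = 10 + 6 = 16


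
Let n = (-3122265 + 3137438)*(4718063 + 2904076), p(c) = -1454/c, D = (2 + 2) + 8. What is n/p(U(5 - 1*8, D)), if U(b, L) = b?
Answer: 346952145141/1454 ≈ 2.3862e+8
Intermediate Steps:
D = 12 (D = 4 + 8 = 12)
n = 115650715047 (n = 15173*7622139 = 115650715047)
n/p(U(5 - 1*8, D)) = 115650715047/((-1454/(5 - 1*8))) = 115650715047/((-1454/(5 - 8))) = 115650715047/((-1454/(-3))) = 115650715047/((-1454*(-1/3))) = 115650715047/(1454/3) = 115650715047*(3/1454) = 346952145141/1454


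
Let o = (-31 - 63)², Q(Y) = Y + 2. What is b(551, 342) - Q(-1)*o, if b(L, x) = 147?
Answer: -8689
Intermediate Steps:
Q(Y) = 2 + Y
o = 8836 (o = (-94)² = 8836)
b(551, 342) - Q(-1)*o = 147 - (2 - 1)*8836 = 147 - 8836 = -8689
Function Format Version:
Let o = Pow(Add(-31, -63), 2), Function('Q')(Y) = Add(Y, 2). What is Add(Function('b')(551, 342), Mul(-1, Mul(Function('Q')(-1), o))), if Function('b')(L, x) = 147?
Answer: -8689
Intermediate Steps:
Function('Q')(Y) = Add(2, Y)
o = 8836 (o = Pow(-94, 2) = 8836)
Add(Function('b')(551, 342), Mul(-1, Mul(Function('Q')(-1), o))) = Add(147, Mul(-1, Mul(Add(2, -1), 8836))) = Add(147, Mul(-1, Mul(1, 8836))) = Add(147, Mul(-1, 8836)) = Add(147, -8836) = -8689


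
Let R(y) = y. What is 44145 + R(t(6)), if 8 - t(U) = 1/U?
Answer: 264917/6 ≈ 44153.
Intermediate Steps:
t(U) = 8 - 1/U
44145 + R(t(6)) = 44145 + (8 - 1/6) = 44145 + 47/6 = 264917/6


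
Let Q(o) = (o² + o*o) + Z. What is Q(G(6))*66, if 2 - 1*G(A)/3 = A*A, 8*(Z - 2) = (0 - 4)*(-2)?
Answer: 1373526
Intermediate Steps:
Z = 3 (Z = 2 + ((0 - 4)*(-2))/8 = 2 + (-4*(-2))/8 = 2 + (⅛)*8 = 2 + 1 = 3)
G(A) = 6 - 3*A² (G(A) = 6 - 3*A*A = 6 - 3*A²)
Q(o) = 3 + 2*o² (Q(o) = (o² + o*o) + 3 = (o² + o²) + 3 = 2*o² + 3 = 3 + 2*o²)
Q(G(6))*66 = (3 + 2*(6 - 3*6²)²)*66 = (3 + 2*(6 - 3*36)²)*66 = (3 + 2*(6 - 108)²)*66 = (3 + 2*(-102)²)*66 = (3 + 2*10404)*66 = (3 + 20808)*66 = 20811*66 = 1373526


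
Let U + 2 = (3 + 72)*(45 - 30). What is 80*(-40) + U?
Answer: -2077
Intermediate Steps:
U = 1123 (U = -2 + (3 + 72)*(45 - 30) = -2 + 75*15 = -2 + 1125 = 1123)
80*(-40) + U = 80*(-40) + 1123 = -3200 + 1123 = -2077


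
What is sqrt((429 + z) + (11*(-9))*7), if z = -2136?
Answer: 20*I*sqrt(6) ≈ 48.99*I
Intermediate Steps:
sqrt((429 + z) + (11*(-9))*7) = sqrt((429 - 2136) + (11*(-9))*7) = sqrt(-1707 - 99*7) = sqrt(-1707 - 693) = sqrt(-2400) = 20*I*sqrt(6)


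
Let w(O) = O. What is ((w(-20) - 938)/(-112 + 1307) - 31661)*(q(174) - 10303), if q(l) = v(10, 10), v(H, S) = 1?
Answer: 389784957606/1195 ≈ 3.2618e+8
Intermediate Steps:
q(l) = 1
((w(-20) - 938)/(-112 + 1307) - 31661)*(q(174) - 10303) = ((-20 - 938)/(-112 + 1307) - 31661)*(1 - 10303) = (-958/1195 - 31661)*(-10302) = -37835853/1195*(-10302) = 389784957606/1195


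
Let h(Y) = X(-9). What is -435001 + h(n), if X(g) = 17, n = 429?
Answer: -434984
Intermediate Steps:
h(Y) = 17
-435001 + h(n) = -435001 + 17 = -434984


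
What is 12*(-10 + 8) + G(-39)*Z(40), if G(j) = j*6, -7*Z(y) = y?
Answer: 9192/7 ≈ 1313.1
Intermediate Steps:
Z(y) = -y/7
G(j) = 6*j
12*(-10 + 8) + G(-39)*Z(40) = 12*(-10 + 8) + (6*(-39))*(-⅐*40) = 12*(-2) - 234*(-40/7) = -24 + 9360/7 = 9192/7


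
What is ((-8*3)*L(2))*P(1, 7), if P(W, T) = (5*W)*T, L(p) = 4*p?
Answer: -6720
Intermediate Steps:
P(W, T) = 5*T*W
((-8*3)*L(2))*P(1, 7) = ((-8*3)*(4*2))*(5*7*1) = -24*8*35 = -192*35 = -6720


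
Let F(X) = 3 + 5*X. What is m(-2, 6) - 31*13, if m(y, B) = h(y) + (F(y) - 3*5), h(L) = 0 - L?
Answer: -423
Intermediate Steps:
h(L) = -L
m(y, B) = -12 + 4*y (m(y, B) = -y + ((3 + 5*y) - 3*5) = -y + ((3 + 5*y) - 15) = -y + (-12 + 5*y) = -12 + 4*y)
m(-2, 6) - 31*13 = (-12 + 4*(-2)) - 31*13 = (-12 - 8) - 403 = -20 - 403 = -423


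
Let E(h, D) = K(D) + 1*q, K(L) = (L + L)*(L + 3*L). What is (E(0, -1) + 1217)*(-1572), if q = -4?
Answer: -1919412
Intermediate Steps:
K(L) = 8*L**2 (K(L) = (2*L)*(4*L) = 8*L**2)
E(h, D) = -4 + 8*D**2 (E(h, D) = 8*D**2 + 1*(-4) = 8*D**2 - 4 = -4 + 8*D**2)
(E(0, -1) + 1217)*(-1572) = ((-4 + 8*(-1)**2) + 1217)*(-1572) = ((-4 + 8*1) + 1217)*(-1572) = ((-4 + 8) + 1217)*(-1572) = (4 + 1217)*(-1572) = 1221*(-1572) = -1919412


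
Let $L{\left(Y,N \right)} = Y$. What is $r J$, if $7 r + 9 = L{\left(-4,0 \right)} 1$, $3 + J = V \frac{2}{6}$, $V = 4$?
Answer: $\frac{65}{21} \approx 3.0952$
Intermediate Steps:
$J = - \frac{5}{3}$ ($J = -3 + 4 \cdot \frac{2}{6} = -3 + 4 \cdot 2 \cdot \frac{1}{6} = -3 + 4 \cdot \frac{1}{3} = -3 + \frac{4}{3} = - \frac{5}{3} \approx -1.6667$)
$r = - \frac{13}{7}$ ($r = - \frac{9}{7} + \frac{\left(-4\right) 1}{7} = - \frac{9}{7} + \frac{1}{7} \left(-4\right) = - \frac{9}{7} - \frac{4}{7} = - \frac{13}{7} \approx -1.8571$)
$r J = \left(- \frac{13}{7}\right) \left(- \frac{5}{3}\right) = \frac{65}{21}$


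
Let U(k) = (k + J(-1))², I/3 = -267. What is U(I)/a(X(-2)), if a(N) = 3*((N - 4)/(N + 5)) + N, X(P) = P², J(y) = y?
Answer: 160801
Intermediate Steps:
I = -801 (I = 3*(-267) = -801)
a(N) = N + 3*(-4 + N)/(5 + N) (a(N) = 3*((-4 + N)/(5 + N)) + N = 3*(-4 + N)/(5 + N) + N = N + 3*(-4 + N)/(5 + N))
U(k) = (-1 + k)² (U(k) = (k - 1)² = (-1 + k)²)
U(I)/a(X(-2)) = (-1 - 801)²/(((-12 + ((-2)²)² + 8*(-2)²)/(5 + (-2)²))) = (-802)²/(((-12 + 4² + 8*4)/(5 + 4))) = 643204/(((-12 + 16 + 32)/9)) = 643204/(((⅑)*36)) = 643204/4 = 643204*(¼) = 160801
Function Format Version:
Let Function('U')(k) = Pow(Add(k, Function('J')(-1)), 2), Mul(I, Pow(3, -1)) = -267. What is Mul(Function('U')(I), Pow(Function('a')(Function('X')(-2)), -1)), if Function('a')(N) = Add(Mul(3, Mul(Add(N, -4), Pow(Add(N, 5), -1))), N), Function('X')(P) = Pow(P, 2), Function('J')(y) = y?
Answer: 160801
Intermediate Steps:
I = -801 (I = Mul(3, -267) = -801)
Function('a')(N) = Add(N, Mul(3, Pow(Add(5, N), -1), Add(-4, N))) (Function('a')(N) = Add(Mul(3, Mul(Add(-4, N), Pow(Add(5, N), -1))), N) = Add(Mul(3, Mul(Pow(Add(5, N), -1), Add(-4, N))), N) = Add(Mul(3, Pow(Add(5, N), -1), Add(-4, N)), N) = Add(N, Mul(3, Pow(Add(5, N), -1), Add(-4, N))))
Function('U')(k) = Pow(Add(-1, k), 2) (Function('U')(k) = Pow(Add(k, -1), 2) = Pow(Add(-1, k), 2))
Mul(Function('U')(I), Pow(Function('a')(Function('X')(-2)), -1)) = Mul(Pow(Add(-1, -801), 2), Pow(Mul(Pow(Add(5, Pow(-2, 2)), -1), Add(-12, Pow(Pow(-2, 2), 2), Mul(8, Pow(-2, 2)))), -1)) = Mul(Pow(-802, 2), Pow(Mul(Pow(Add(5, 4), -1), Add(-12, Pow(4, 2), Mul(8, 4))), -1)) = Mul(643204, Pow(Mul(Pow(9, -1), Add(-12, 16, 32)), -1)) = Mul(643204, Pow(Mul(Rational(1, 9), 36), -1)) = Mul(643204, Pow(4, -1)) = Mul(643204, Rational(1, 4)) = 160801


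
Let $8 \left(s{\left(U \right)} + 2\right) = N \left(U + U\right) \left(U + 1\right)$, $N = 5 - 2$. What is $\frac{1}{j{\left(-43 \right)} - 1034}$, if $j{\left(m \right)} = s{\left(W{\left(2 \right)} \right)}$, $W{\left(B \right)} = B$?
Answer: $- \frac{2}{2063} \approx -0.00096946$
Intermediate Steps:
$N = 3$
$s{\left(U \right)} = -2 + \frac{3 U \left(1 + U\right)}{4}$ ($s{\left(U \right)} = -2 + \frac{3 \left(U + U\right) \left(U + 1\right)}{8} = -2 + \frac{3 \cdot 2 U \left(1 + U\right)}{8} = -2 + \frac{6 U \left(1 + U\right)}{8} = -2 + \frac{3 U \left(1 + U\right)}{4}$)
$j{\left(m \right)} = \frac{5}{2}$ ($j{\left(m \right)} = -2 + \frac{3}{4} \cdot 2 + \frac{3 \cdot 2^{2}}{4} = -2 + \frac{3}{2} + \frac{3}{4} \cdot 4 = -2 + \frac{3}{2} + 3 = \frac{5}{2}$)
$\frac{1}{j{\left(-43 \right)} - 1034} = \frac{1}{\frac{5}{2} - 1034} = \frac{1}{- \frac{2063}{2}} = - \frac{2}{2063}$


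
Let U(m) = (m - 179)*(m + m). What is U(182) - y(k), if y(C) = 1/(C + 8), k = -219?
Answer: 230413/211 ≈ 1092.0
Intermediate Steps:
y(C) = 1/(8 + C)
U(m) = 2*m*(-179 + m) (U(m) = (-179 + m)*(2*m) = 2*m*(-179 + m))
U(182) - y(k) = 2*182*(-179 + 182) - 1/(8 - 219) = 2*182*3 - 1/(-211) = 1092 - 1*(-1/211) = 1092 + 1/211 = 230413/211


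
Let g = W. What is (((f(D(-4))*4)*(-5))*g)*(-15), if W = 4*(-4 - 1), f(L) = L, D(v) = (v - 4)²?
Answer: -384000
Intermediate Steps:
D(v) = (-4 + v)²
W = -20 (W = 4*(-5) = -20)
g = -20
(((f(D(-4))*4)*(-5))*g)*(-15) = ((((-4 - 4)²*4)*(-5))*(-20))*(-15) = ((((-8)²*4)*(-5))*(-20))*(-15) = (((64*4)*(-5))*(-20))*(-15) = ((256*(-5))*(-20))*(-15) = -1280*(-20)*(-15) = 25600*(-15) = -384000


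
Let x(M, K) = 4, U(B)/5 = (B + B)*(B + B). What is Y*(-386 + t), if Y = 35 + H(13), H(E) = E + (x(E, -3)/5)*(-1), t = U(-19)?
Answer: 1612824/5 ≈ 3.2257e+5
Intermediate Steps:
U(B) = 20*B**2 (U(B) = 5*((B + B)*(B + B)) = 5*((2*B)*(2*B)) = 5*(4*B**2) = 20*B**2)
t = 7220 (t = 20*(-19)**2 = 20*361 = 7220)
H(E) = -4/5 + E (H(E) = E + (4/5)*(-1) = E - 4/5 = -4/5 + E)
Y = 236/5 (Y = 35 + (-4/5 + 13) = 35 + 61/5 = 236/5 ≈ 47.200)
Y*(-386 + t) = 236*(-386 + 7220)/5 = (236/5)*6834 = 1612824/5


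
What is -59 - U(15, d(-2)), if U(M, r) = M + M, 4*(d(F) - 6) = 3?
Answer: -89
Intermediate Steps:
d(F) = 27/4 (d(F) = 6 + (¼)*3 = 6 + ¾ = 27/4)
U(M, r) = 2*M
-59 - U(15, d(-2)) = -59 - 2*15 = -59 - 1*30 = -59 - 30 = -89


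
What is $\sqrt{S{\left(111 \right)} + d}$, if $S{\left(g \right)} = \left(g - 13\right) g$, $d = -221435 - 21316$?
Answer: $i \sqrt{231873} \approx 481.53 i$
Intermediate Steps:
$d = -242751$
$S{\left(g \right)} = g \left(-13 + g\right)$ ($S{\left(g \right)} = \left(-13 + g\right) g = g \left(-13 + g\right)$)
$\sqrt{S{\left(111 \right)} + d} = \sqrt{111 \left(-13 + 111\right) - 242751} = \sqrt{111 \cdot 98 - 242751} = \sqrt{10878 - 242751} = \sqrt{-231873} = i \sqrt{231873}$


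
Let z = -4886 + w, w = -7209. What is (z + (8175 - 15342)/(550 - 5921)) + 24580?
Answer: 67064102/5371 ≈ 12486.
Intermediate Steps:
z = -12095 (z = -4886 - 7209 = -12095)
(z + (8175 - 15342)/(550 - 5921)) + 24580 = (-12095 + (8175 - 15342)/(550 - 5921)) + 24580 = (-12095 - 7167/(-5371)) + 24580 = (-12095 - 7167*(-1/5371)) + 24580 = (-12095 + 7167/5371) + 24580 = -64955078/5371 + 24580 = 67064102/5371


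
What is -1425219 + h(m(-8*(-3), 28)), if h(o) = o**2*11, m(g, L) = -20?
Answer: -1420819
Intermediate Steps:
h(o) = 11*o**2
-1425219 + h(m(-8*(-3), 28)) = -1425219 + 11*(-20)**2 = -1425219 + 11*400 = -1425219 + 4400 = -1420819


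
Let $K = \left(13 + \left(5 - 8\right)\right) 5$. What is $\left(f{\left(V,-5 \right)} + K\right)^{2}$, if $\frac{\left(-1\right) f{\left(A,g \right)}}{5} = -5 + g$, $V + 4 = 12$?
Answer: $10000$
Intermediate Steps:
$V = 8$ ($V = -4 + 12 = 8$)
$f{\left(A,g \right)} = 25 - 5 g$ ($f{\left(A,g \right)} = - 5 \left(-5 + g\right) = 25 - 5 g$)
$K = 50$ ($K = \left(13 + \left(5 - 8\right)\right) 5 = \left(13 - 3\right) 5 = 10 \cdot 5 = 50$)
$\left(f{\left(V,-5 \right)} + K\right)^{2} = \left(\left(25 - -25\right) + 50\right)^{2} = \left(\left(25 + 25\right) + 50\right)^{2} = \left(50 + 50\right)^{2} = 100^{2} = 10000$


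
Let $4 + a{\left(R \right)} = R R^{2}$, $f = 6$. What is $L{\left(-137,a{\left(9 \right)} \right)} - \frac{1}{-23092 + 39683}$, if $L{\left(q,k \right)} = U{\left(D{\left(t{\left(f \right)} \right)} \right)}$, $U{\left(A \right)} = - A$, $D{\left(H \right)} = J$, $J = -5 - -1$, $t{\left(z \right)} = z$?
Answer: $\frac{66363}{16591} \approx 3.9999$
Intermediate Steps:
$a{\left(R \right)} = -4 + R^{3}$ ($a{\left(R \right)} = -4 + R R^{2} = -4 + R^{3}$)
$J = -4$ ($J = -5 + 1 = -4$)
$D{\left(H \right)} = -4$
$L{\left(q,k \right)} = 4$ ($L{\left(q,k \right)} = \left(-1\right) \left(-4\right) = 4$)
$L{\left(-137,a{\left(9 \right)} \right)} - \frac{1}{-23092 + 39683} = 4 - \frac{1}{-23092 + 39683} = 4 - \frac{1}{16591} = \frac{66363}{16591}$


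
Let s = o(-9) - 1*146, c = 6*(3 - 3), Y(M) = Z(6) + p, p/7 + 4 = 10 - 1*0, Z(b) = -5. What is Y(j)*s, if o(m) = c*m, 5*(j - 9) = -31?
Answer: -5402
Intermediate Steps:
j = 14/5 (j = 9 + (⅕)*(-31) = 9 - 31/5 = 14/5 ≈ 2.8000)
p = 42 (p = -28 + 7*(10 - 1*0) = -28 + 7*(10 + 0) = -28 + 7*10 = -28 + 70 = 42)
Y(M) = 37 (Y(M) = -5 + 42 = 37)
c = 0 (c = 6*0 = 0)
o(m) = 0 (o(m) = 0*m = 0)
s = -146 (s = 0 - 1*146 = 0 - 146 = -146)
Y(j)*s = 37*(-146) = -5402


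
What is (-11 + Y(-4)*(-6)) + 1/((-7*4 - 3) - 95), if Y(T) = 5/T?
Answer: -221/63 ≈ -3.5079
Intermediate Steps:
(-11 + Y(-4)*(-6)) + 1/((-7*4 - 3) - 95) = (-11 + (5/(-4))*(-6)) + 1/((-7*4 - 3) - 95) = (-11 + (5*(-¼))*(-6)) + 1/((-28 - 3) - 95) = (-11 - 5/4*(-6)) + 1/(-31 - 95) = (-11 + 15/2) + 1/(-126) = -7/2 - 1/126 = -221/63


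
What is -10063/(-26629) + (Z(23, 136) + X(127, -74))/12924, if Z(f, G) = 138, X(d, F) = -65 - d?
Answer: 7145347/19119622 ≈ 0.37372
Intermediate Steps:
-10063/(-26629) + (Z(23, 136) + X(127, -74))/12924 = -10063/(-26629) + (138 + (-65 - 1*127))/12924 = -10063*(-1/26629) + (138 + (-65 - 127))*(1/12924) = 10063/26629 + (138 - 192)*(1/12924) = 10063/26629 - 54*1/12924 = 10063/26629 - 3/718 = 7145347/19119622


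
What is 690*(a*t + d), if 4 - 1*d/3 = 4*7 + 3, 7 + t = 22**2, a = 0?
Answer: -55890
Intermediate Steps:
t = 477 (t = -7 + 22**2 = -7 + 484 = 477)
d = -81 (d = 12 - 3*(4*7 + 3) = 12 - 3*(28 + 3) = 12 - 3*31 = 12 - 93 = -81)
690*(a*t + d) = 690*(0*477 - 81) = 690*(0 - 81) = 690*(-81) = -55890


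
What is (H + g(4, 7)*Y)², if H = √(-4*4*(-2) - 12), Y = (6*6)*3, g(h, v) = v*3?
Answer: 5143844 + 9072*√5 ≈ 5.1641e+6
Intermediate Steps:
g(h, v) = 3*v
Y = 108 (Y = 36*3 = 108)
H = 2*√5 (H = √(-16*(-2) - 12) = √(32 - 12) = √20 = 2*√5 ≈ 4.4721)
(H + g(4, 7)*Y)² = (2*√5 + (3*7)*108)² = (2*√5 + 21*108)² = (2*√5 + 2268)² = (2268 + 2*√5)²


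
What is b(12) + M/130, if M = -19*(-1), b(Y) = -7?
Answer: -891/130 ≈ -6.8538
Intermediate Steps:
M = 19
b(12) + M/130 = -7 + 19/130 = -891/130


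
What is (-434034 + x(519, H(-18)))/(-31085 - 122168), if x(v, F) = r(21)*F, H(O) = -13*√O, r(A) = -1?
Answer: 434034/153253 - 39*I*√2/153253 ≈ 2.8321 - 0.00035989*I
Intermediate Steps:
x(v, F) = -F
(-434034 + x(519, H(-18)))/(-31085 - 122168) = (-434034 - (-13)*√(-18))/(-31085 - 122168) = (-434034 - (-13)*3*I*√2)/(-153253) = (-434034 - (-39)*I*√2)*(-1/153253) = (-434034 + 39*I*√2)*(-1/153253) = 434034/153253 - 39*I*√2/153253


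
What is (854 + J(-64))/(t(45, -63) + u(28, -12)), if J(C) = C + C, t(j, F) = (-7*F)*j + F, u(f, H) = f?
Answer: 363/9905 ≈ 0.036648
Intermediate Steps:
t(j, F) = F - 7*F*j (t(j, F) = -7*F*j + F = F - 7*F*j)
J(C) = 2*C
(854 + J(-64))/(t(45, -63) + u(28, -12)) = (854 + 2*(-64))/(-63*(1 - 7*45) + 28) = (854 - 128)/(-63*(1 - 315) + 28) = 726/(-63*(-314) + 28) = 726/(19782 + 28) = 726/19810 = 726*(1/19810) = 363/9905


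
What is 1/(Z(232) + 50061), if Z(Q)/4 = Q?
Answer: 1/50989 ≈ 1.9612e-5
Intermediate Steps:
Z(Q) = 4*Q
1/(Z(232) + 50061) = 1/(4*232 + 50061) = 1/(928 + 50061) = 1/50989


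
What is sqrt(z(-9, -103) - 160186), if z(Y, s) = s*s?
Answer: I*sqrt(149577) ≈ 386.75*I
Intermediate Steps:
z(Y, s) = s**2
sqrt(z(-9, -103) - 160186) = sqrt((-103)**2 - 160186) = sqrt(10609 - 160186) = sqrt(-149577) = I*sqrt(149577)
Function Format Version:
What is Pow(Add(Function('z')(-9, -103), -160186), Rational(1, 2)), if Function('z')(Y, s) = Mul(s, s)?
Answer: Mul(I, Pow(149577, Rational(1, 2))) ≈ Mul(386.75, I)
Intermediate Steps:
Function('z')(Y, s) = Pow(s, 2)
Pow(Add(Function('z')(-9, -103), -160186), Rational(1, 2)) = Pow(Add(Pow(-103, 2), -160186), Rational(1, 2)) = Pow(Add(10609, -160186), Rational(1, 2)) = Pow(-149577, Rational(1, 2)) = Mul(I, Pow(149577, Rational(1, 2)))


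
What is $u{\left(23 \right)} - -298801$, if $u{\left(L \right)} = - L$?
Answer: $298778$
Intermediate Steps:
$u{\left(23 \right)} - -298801 = \left(-1\right) 23 - -298801 = -23 + 298801 = 298778$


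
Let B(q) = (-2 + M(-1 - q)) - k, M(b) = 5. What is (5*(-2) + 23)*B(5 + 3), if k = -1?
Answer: 52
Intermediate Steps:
B(q) = 4 (B(q) = (-2 + 5) - 1*(-1) = 3 + 1 = 4)
(5*(-2) + 23)*B(5 + 3) = (5*(-2) + 23)*4 = (-10 + 23)*4 = 13*4 = 52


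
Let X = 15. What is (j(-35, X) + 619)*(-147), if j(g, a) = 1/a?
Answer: -455014/5 ≈ -91003.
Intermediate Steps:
(j(-35, X) + 619)*(-147) = (1/15 + 619)*(-147) = (9286/15)*(-147) = -455014/5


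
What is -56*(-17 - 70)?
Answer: 4872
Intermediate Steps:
-56*(-17 - 70) = -56*(-87) = 4872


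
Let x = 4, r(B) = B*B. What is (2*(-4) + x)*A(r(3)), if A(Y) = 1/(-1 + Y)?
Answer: -½ ≈ -0.50000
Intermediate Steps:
r(B) = B²
(2*(-4) + x)*A(r(3)) = (2*(-4) + 4)/(-1 + 3²) = (-8 + 4)/(-1 + 9) = -4/8 = -4*⅛ = -½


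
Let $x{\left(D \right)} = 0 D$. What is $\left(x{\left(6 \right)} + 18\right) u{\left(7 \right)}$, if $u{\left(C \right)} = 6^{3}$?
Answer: $3888$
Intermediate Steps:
$u{\left(C \right)} = 216$
$x{\left(D \right)} = 0$
$\left(x{\left(6 \right)} + 18\right) u{\left(7 \right)} = \left(0 + 18\right) 216 = 18 \cdot 216 = 3888$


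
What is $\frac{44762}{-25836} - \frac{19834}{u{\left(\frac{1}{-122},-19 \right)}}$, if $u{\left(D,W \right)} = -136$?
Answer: $\frac{63292949}{439212} \approx 144.11$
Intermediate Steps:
$\frac{44762}{-25836} - \frac{19834}{u{\left(\frac{1}{-122},-19 \right)}} = \frac{44762}{-25836} - \frac{19834}{-136} = 44762 \left(- \frac{1}{25836}\right) - - \frac{9917}{68} = - \frac{22381}{12918} + \frac{9917}{68} = \frac{63292949}{439212}$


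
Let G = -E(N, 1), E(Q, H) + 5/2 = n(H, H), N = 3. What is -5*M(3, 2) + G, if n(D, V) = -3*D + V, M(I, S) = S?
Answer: -11/2 ≈ -5.5000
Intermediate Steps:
n(D, V) = V - 3*D
E(Q, H) = -5/2 - 2*H (E(Q, H) = -5/2 + (H - 3*H) = -5/2 - 2*H)
G = 9/2 (G = -(-5/2 - 2*1) = -(-5/2 - 2) = -1*(-9/2) = 9/2 ≈ 4.5000)
-5*M(3, 2) + G = -5*2 + 9/2 = -10 + 9/2 = -11/2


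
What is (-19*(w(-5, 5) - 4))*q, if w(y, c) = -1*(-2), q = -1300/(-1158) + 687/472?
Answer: 13386887/136644 ≈ 97.969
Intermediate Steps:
q = 704573/273288 (q = -1300*(-1/1158) + 687*(1/472) = 650/579 + 687/472 = 704573/273288 ≈ 2.5781)
w(y, c) = 2
(-19*(w(-5, 5) - 4))*q = -19*(2 - 4)*(704573/273288) = -19*(-2)*(704573/273288) = 38*(704573/273288) = 13386887/136644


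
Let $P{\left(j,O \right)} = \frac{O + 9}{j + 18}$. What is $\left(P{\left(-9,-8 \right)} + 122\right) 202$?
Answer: $\frac{221998}{9} \approx 24666.0$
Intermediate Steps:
$P{\left(j,O \right)} = \frac{9 + O}{18 + j}$
$\left(P{\left(-9,-8 \right)} + 122\right) 202 = \left(\frac{9 - 8}{18 - 9} + 122\right) 202 = \left(\frac{1}{9} \cdot 1 + 122\right) 202 = \left(\frac{1}{9} + 122\right) 202 = \frac{1099}{9} \cdot 202 = \frac{221998}{9}$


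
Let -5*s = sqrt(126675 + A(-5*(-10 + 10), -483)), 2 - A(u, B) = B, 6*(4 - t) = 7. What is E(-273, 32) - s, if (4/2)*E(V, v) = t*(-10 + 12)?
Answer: 17/6 + 34*sqrt(110)/5 ≈ 74.152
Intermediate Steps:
t = 17/6 (t = 4 - 1/6*7 = 4 - 7/6 = 17/6 ≈ 2.8333)
A(u, B) = 2 - B
E(V, v) = 17/6 (E(V, v) = (17*(-10 + 12)/6)/2 = ((17/6)*2)/2 = (1/2)*(17/3) = 17/6)
s = -34*sqrt(110)/5 (s = -sqrt(126675 + (2 - 1*(-483)))/5 = -sqrt(126675 + (2 + 483))/5 = -sqrt(126675 + 485)/5 = -34*sqrt(110)/5 ≈ -71.319)
E(-273, 32) - s = 17/6 - (-34)*sqrt(110)/5 = 17/6 + 34*sqrt(110)/5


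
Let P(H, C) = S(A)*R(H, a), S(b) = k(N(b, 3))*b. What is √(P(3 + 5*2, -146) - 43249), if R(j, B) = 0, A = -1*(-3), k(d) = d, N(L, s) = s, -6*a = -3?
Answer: I*√43249 ≈ 207.96*I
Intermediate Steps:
a = ½ (a = -⅙*(-3) = ½ ≈ 0.50000)
A = 3
S(b) = 3*b
P(H, C) = 0 (P(H, C) = (3*3)*0 = 9*0 = 0)
√(P(3 + 5*2, -146) - 43249) = √(0 - 43249) = √(-43249) = I*√43249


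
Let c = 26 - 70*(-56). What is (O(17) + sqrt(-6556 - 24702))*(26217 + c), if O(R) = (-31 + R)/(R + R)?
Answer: -211141/17 + 30163*I*sqrt(31258) ≈ -12420.0 + 5.3328e+6*I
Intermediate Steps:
c = 3946 (c = 26 + 3920 = 3946)
O(R) = (-31 + R)/(2*R) (O(R) = (-31 + R)/((2*R)) = (-31 + R)*(1/(2*R)) = (-31 + R)/(2*R))
(O(17) + sqrt(-6556 - 24702))*(26217 + c) = ((1/2)*(-31 + 17)/17 + sqrt(-6556 - 24702))*(26217 + 3946) = ((1/2)*(1/17)*(-14) + sqrt(-31258))*30163 = (-7/17 + I*sqrt(31258))*30163 = -211141/17 + 30163*I*sqrt(31258)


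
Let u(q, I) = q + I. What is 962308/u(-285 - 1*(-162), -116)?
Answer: -962308/239 ≈ -4026.4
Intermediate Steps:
u(q, I) = I + q
962308/u(-285 - 1*(-162), -116) = 962308/(-116 + (-285 - 1*(-162))) = 962308/(-116 + (-285 + 162)) = 962308/(-116 - 123) = 962308/(-239) = 962308*(-1/239) = -962308/239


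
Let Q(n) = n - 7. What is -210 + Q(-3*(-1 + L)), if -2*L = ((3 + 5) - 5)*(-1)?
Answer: -437/2 ≈ -218.50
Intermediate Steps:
L = 3/2 (L = -((3 + 5) - 5)*(-1)/2 = -(8 - 5)*(-1)/2 = -3*(-1)/2 = -½*(-3) = 3/2 ≈ 1.5000)
Q(n) = -7 + n
-210 + Q(-3*(-1 + L)) = -210 + (-7 - 3*(-1 + 3/2)) = -210 + (-7 - 3*½) = -210 + (-7 - 3/2) = -210 - 17/2 = -437/2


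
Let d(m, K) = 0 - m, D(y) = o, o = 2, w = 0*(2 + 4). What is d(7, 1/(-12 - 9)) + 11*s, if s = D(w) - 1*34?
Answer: -359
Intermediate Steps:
w = 0 (w = 0*6 = 0)
D(y) = 2
d(m, K) = -m
s = -32 (s = 2 - 1*34 = 2 - 34 = -32)
d(7, 1/(-12 - 9)) + 11*s = -1*7 + 11*(-32) = -7 - 352 = -359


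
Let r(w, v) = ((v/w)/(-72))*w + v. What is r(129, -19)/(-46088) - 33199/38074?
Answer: -55057037519/63171162432 ≈ -0.87155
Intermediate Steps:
r(w, v) = 71*v/72 (r(w, v) = ((v/w)*(-1/72))*w + v = (-v/(72*w))*w + v = -v/72 + v = 71*v/72)
r(129, -19)/(-46088) - 33199/38074 = ((71/72)*(-19))/(-46088) - 33199/38074 = -1349/72*(-1/46088) - 33199*1/38074 = 1349/3318336 - 33199/38074 = -55057037519/63171162432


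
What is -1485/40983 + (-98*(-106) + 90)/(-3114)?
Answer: -72340694/21270177 ≈ -3.4010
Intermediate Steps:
-1485/40983 + (-98*(-106) + 90)/(-3114) = -1485*1/40983 + (10388 + 90)*(-1/3114) = -495/13661 + 10478*(-1/3114) = -495/13661 - 5239/1557 = -72340694/21270177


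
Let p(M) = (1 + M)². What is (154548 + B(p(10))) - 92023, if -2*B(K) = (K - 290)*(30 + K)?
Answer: 150569/2 ≈ 75285.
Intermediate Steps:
B(K) = -(-290 + K)*(30 + K)/2 (B(K) = -(K - 290)*(30 + K)/2 = -(-290 + K)*(30 + K)/2)
(154548 + B(p(10))) - 92023 = (154548 + (4350 + 130*(1 + 10)² - (1 + 10)⁴/2)) - 92023 = (154548 + (4350 + 130*11² - (11²)²/2)) - 92023 = (154548 + (4350 + 130*121 - ½*121²)) - 92023 = (154548 + (4350 + 15730 - ½*14641)) - 92023 = (154548 + (4350 + 15730 - 14641/2)) - 92023 = (154548 + 25519/2) - 92023 = 334615/2 - 92023 = 150569/2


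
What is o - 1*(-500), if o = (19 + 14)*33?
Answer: 1589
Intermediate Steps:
o = 1089 (o = 33*33 = 1089)
o - 1*(-500) = 1089 - 1*(-500) = 1089 + 500 = 1589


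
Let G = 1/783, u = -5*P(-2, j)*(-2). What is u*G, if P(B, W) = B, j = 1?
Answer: -20/783 ≈ -0.025543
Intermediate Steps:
u = -20 (u = -5*(-2)*(-2) = 10*(-2) = -20)
G = 1/783 ≈ 0.0012771
u*G = -20*1/783 = -20/783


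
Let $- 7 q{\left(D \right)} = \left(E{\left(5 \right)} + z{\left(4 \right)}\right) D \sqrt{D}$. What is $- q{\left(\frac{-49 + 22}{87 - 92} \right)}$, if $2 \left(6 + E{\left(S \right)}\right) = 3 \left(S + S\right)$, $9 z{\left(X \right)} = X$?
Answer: $\frac{153 \sqrt{15}}{35} \approx 16.93$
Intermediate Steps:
$z{\left(X \right)} = \frac{X}{9}$
$E{\left(S \right)} = -6 + 3 S$ ($E{\left(S \right)} = -6 + \frac{3 \left(S + S\right)}{2} = -6 + \frac{3 \cdot 2 S}{2} = -6 + \frac{6 S}{2} = -6 + 3 S$)
$q{\left(D \right)} = - \frac{85 D^{\frac{3}{2}}}{63}$ ($q{\left(D \right)} = - \frac{\left(\left(-6 + 3 \cdot 5\right) + \frac{1}{9} \cdot 4\right) D \sqrt{D}}{7} = - \frac{\left(\left(-6 + 15\right) + \frac{4}{9}\right) D^{\frac{3}{2}}}{7} = - \frac{\left(9 + \frac{4}{9}\right) D^{\frac{3}{2}}}{7} = - \frac{\frac{85}{9} D^{\frac{3}{2}}}{7} = - \frac{85 D^{\frac{3}{2}}}{63}$)
$- q{\left(\frac{-49 + 22}{87 - 92} \right)} = - \frac{\left(-85\right) \left(\frac{-49 + 22}{87 - 92}\right)^{\frac{3}{2}}}{63} = - \frac{\left(-85\right) \left(- \frac{27}{-5}\right)^{\frac{3}{2}}}{63} = - \frac{\left(-85\right) \left(\left(-27\right) \left(- \frac{1}{5}\right)\right)^{\frac{3}{2}}}{63} = - \frac{\left(-85\right) \left(\frac{27}{5}\right)^{\frac{3}{2}}}{63} = - \frac{\left(-85\right) \frac{81 \sqrt{15}}{25}}{63} = - \frac{\left(-153\right) \sqrt{15}}{35} = \frac{153 \sqrt{15}}{35}$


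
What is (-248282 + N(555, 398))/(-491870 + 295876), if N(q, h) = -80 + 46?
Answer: 124158/97997 ≈ 1.2670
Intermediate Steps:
N(q, h) = -34
(-248282 + N(555, 398))/(-491870 + 295876) = (-248282 - 34)/(-491870 + 295876) = -248316/(-195994) = -248316*(-1/195994) = 124158/97997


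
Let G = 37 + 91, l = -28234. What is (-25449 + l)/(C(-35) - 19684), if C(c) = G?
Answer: 53683/19556 ≈ 2.7451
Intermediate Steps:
G = 128
C(c) = 128
(-25449 + l)/(C(-35) - 19684) = (-25449 - 28234)/(128 - 19684) = -53683/(-19556) = -53683*(-1/19556) = 53683/19556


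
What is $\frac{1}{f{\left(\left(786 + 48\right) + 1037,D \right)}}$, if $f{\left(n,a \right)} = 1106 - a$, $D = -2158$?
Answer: $\frac{1}{3264} \approx 0.00030637$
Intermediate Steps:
$\frac{1}{f{\left(\left(786 + 48\right) + 1037,D \right)}} = \frac{1}{1106 - -2158} = \frac{1}{1106 + 2158} = \frac{1}{3264}$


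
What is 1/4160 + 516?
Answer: 2146561/4160 ≈ 516.00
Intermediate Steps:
1/4160 + 516 = 2146561/4160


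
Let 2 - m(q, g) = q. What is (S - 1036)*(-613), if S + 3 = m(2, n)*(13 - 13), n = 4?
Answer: 636907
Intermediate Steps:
m(q, g) = 2 - q
S = -3 (S = -3 + (2 - 1*2)*(13 - 13) = -3 + (2 - 2)*0 = -3 + 0*0 = -3 + 0 = -3)
(S - 1036)*(-613) = (-3 - 1036)*(-613) = -1039*(-613) = 636907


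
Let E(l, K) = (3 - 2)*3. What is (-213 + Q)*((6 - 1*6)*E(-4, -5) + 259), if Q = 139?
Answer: -19166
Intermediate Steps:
E(l, K) = 3 (E(l, K) = 1*3 = 3)
(-213 + Q)*((6 - 1*6)*E(-4, -5) + 259) = (-213 + 139)*((6 - 1*6)*3 + 259) = -74*((6 - 6)*3 + 259) = -74*(0*3 + 259) = -74*(0 + 259) = -74*259 = -19166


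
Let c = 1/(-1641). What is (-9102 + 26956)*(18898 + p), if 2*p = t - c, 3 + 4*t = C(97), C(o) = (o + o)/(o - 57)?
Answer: 44295056956579/131280 ≈ 3.3741e+8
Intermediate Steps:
c = -1/1641 ≈ -0.00060938
C(o) = 2*o/(-57 + o) (C(o) = (2*o)/(-57 + o) = 2*o/(-57 + o))
t = 37/80 (t = -¾ + (2*97/(-57 + 97))/4 = -¾ + (2*97/40)/4 = -¾ + (2*97*(1/40))/4 = -¾ + (¼)*(97/20) = -¾ + 97/80 = 37/80 ≈ 0.46250)
p = 60797/262560 (p = (37/80 - 1*(-1/1641))/2 = (37/80 + 1/1641)/2 = (½)*(60797/131280) = 60797/262560 ≈ 0.23155)
(-9102 + 26956)*(18898 + p) = (-9102 + 26956)*(18898 + 60797/262560) = 17854*(4961919677/262560) = 44295056956579/131280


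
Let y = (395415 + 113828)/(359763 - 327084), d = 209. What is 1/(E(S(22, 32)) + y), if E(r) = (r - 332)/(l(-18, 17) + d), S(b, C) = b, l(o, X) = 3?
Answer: 3463974/48914513 ≈ 0.070817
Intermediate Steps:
E(r) = -83/53 + r/212 (E(r) = (r - 332)/(3 + 209) = (-332 + r)/212 = (-332 + r)*(1/212) = -83/53 + r/212)
y = 509243/32679 ≈ 15.583
1/(E(S(22, 32)) + y) = 1/((-83/53 + (1/212)*22) + 509243/32679) = 1/((-83/53 + 11/106) + 509243/32679) = 1/(-155/106 + 509243/32679) = 1/(48914513/3463974) = 3463974/48914513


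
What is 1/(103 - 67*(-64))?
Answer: 1/4391 ≈ 0.00022774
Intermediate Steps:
1/(103 - 67*(-64)) = 1/(103 + 4288) = 1/4391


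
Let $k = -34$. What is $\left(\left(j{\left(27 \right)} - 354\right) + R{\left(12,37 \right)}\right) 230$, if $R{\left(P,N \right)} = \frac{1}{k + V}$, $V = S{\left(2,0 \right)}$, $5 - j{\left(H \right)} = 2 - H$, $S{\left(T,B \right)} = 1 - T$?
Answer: $- \frac{521686}{7} \approx -74527.0$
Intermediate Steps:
$j{\left(H \right)} = 3 + H$ ($j{\left(H \right)} = 5 - \left(2 - H\right) = 5 + \left(-2 + H\right) = 3 + H$)
$V = -1$ ($V = 1 - 2 = -1$)
$R{\left(P,N \right)} = - \frac{1}{35}$ ($R{\left(P,N \right)} = \frac{1}{-34 - 1} = \frac{1}{-35} = - \frac{1}{35}$)
$\left(\left(j{\left(27 \right)} - 354\right) + R{\left(12,37 \right)}\right) 230 = \left(\left(\left(3 + 27\right) - 354\right) - \frac{1}{35}\right) 230 = \left(\left(30 - 354\right) - \frac{1}{35}\right) 230 = \left(-324 - \frac{1}{35}\right) 230 = \left(- \frac{11341}{35}\right) 230 = - \frac{521686}{7}$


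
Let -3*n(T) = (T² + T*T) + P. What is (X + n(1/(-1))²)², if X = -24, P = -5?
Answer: 529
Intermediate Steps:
n(T) = 5/3 - 2*T²/3 (n(T) = -((T² + T*T) - 5)/3 = -((T² + T²) - 5)/3 = -(2*T² - 5)/3 = -(-5 + 2*T²)/3 = 5/3 - 2*T²/3)
(X + n(1/(-1))²)² = (-24 + (5/3 - 2*(1/(-1))²/3)²)² = (-24 + (5/3 - ⅔*(-1)²)²)² = (-24 + (5/3 - ⅔*1)²)² = (-24 + (5/3 - ⅔)²)² = (-24 + 1²)² = (-24 + 1)² = (-23)² = 529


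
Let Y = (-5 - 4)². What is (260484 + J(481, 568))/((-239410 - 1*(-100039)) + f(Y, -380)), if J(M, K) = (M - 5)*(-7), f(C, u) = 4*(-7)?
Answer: -257152/139399 ≈ -1.8447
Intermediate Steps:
Y = 81 (Y = (-9)² = 81)
f(C, u) = -28
J(M, K) = 35 - 7*M (J(M, K) = (-5 + M)*(-7) = 35 - 7*M)
(260484 + J(481, 568))/((-239410 - 1*(-100039)) + f(Y, -380)) = (260484 + (35 - 7*481))/((-239410 - 1*(-100039)) - 28) = (260484 + (35 - 3367))/((-239410 + 100039) - 28) = (260484 - 3332)/(-139371 - 28) = 257152/(-139399) = 257152*(-1/139399) = -257152/139399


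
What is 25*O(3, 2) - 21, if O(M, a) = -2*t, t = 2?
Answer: -121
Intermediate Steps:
O(M, a) = -4 (O(M, a) = -2*2 = -4)
25*O(3, 2) - 21 = 25*(-4) - 21 = -100 - 21 = -121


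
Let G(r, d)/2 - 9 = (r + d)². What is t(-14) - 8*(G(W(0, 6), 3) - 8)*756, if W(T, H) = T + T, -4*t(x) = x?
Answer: -338681/2 ≈ -1.6934e+5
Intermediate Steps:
t(x) = -x/4
W(T, H) = 2*T
G(r, d) = 18 + 2*(d + r)² (G(r, d) = 18 + 2*(r + d)² = 18 + 2*(d + r)²)
t(-14) - 8*(G(W(0, 6), 3) - 8)*756 = -¼*(-14) - 8*((18 + 2*(3 + 2*0)²) - 8)*756 = 7/2 - 8*((18 + 2*(3 + 0)²) - 8)*756 = 7/2 - 8*((18 + 2*3²) - 8)*756 = 7/2 - 8*((18 + 2*9) - 8)*756 = 7/2 - 8*((18 + 18) - 8)*756 = 7/2 - 8*(36 - 8)*756 = 7/2 - 8*28*756 = 7/2 - 224*756 = 7/2 - 169344 = -338681/2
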